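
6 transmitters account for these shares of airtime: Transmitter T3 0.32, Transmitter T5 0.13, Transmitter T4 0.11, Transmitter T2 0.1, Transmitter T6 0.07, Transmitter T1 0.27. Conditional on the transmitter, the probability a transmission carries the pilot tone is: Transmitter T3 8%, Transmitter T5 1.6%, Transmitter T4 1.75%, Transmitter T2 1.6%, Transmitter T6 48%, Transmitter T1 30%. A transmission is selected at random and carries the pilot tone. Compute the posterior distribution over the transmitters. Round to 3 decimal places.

Transmitter T3 0.176, Transmitter T5 0.014, Transmitter T4 0.013, Transmitter T2 0.011, Transmitter T6 0.230, Transmitter T1 0.556

Prior × likelihood for each hypothesis:
  Transmitter T3: 0.32 × 0.08 = 0.0256
  Transmitter T5: 0.13 × 0.016 = 0.00208
  Transmitter T4: 0.11 × 0.0175 = 0.001925
  Transmitter T2: 0.1 × 0.016 = 0.0016
  Transmitter T6: 0.07 × 0.48 = 0.0336
  Transmitter T1: 0.27 × 0.3 = 0.081
Total = 0.145805.
P(Transmitter T3 | pilot) = 0.0256/0.145805 ≈ 0.176
P(Transmitter T5 | pilot) = 0.00208/0.145805 ≈ 0.014
P(Transmitter T4 | pilot) = 0.001925/0.145805 ≈ 0.013
P(Transmitter T2 | pilot) = 0.0016/0.145805 ≈ 0.011
P(Transmitter T6 | pilot) = 0.0336/0.145805 ≈ 0.230
P(Transmitter T1 | pilot) = 0.081/0.145805 ≈ 0.556
(Check: 0.176+0.014+0.013+0.011+0.230+0.556 = 1.000.)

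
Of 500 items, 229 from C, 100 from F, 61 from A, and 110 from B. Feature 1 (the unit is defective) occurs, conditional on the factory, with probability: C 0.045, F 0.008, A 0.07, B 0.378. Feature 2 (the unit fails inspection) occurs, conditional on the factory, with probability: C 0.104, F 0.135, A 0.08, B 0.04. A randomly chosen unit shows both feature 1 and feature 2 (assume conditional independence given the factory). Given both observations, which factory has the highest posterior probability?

B

Unnormalized posteriors (prior × likelihood):
  C: 0.458 × 0.045 × 0.104 = 0.00214344
  F: 0.2 × 0.008 × 0.135 = 0.000216
  A: 0.122 × 0.07 × 0.08 = 0.0006832
  B: 0.22 × 0.378 × 0.04 = 0.0033264
Total = 0.00636904.
Largest term belongs to B, so B is most probable.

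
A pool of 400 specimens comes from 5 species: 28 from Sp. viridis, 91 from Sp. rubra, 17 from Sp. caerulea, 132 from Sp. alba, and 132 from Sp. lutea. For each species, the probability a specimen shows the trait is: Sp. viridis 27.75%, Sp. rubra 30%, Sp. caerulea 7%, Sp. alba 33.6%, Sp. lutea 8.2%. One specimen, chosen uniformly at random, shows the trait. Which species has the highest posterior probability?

Sp. alba

Compute prior × likelihood for every hypothesis:
  Sp. viridis: 0.07 × 0.2775 = 0.019425
  Sp. rubra: 0.2275 × 0.3 = 0.06825
  Sp. caerulea: 0.0425 × 0.07 = 0.002975
  Sp. alba: 0.33 × 0.336 = 0.11088
  Sp. lutea: 0.33 × 0.082 = 0.02706
Total = 0.22859.
Largest term belongs to Sp. alba, so Sp. alba is most probable.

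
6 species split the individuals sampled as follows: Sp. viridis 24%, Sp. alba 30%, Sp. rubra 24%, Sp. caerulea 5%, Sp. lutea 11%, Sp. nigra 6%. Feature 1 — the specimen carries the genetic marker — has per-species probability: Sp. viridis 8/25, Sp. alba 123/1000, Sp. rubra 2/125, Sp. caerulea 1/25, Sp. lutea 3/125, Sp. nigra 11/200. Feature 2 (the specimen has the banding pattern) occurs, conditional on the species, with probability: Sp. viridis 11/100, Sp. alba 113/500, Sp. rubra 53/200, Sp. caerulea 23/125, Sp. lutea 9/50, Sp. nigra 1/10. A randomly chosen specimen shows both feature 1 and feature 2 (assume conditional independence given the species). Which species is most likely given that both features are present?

By Bayes' rule, posterior ∝ prior × likelihood:
  Sp. viridis: 0.24 × 0.32 × 0.11 = 0.008448
  Sp. alba: 0.3 × 0.123 × 0.226 = 0.0083394
  Sp. rubra: 0.24 × 0.016 × 0.265 = 0.0010176
  Sp. caerulea: 0.05 × 0.04 × 0.184 = 0.000368
  Sp. lutea: 0.11 × 0.024 × 0.18 = 0.0004752
  Sp. nigra: 0.06 × 0.055 × 0.1 = 0.00033
Sum = 0.0189782.
Largest term belongs to Sp. viridis, so Sp. viridis is most probable.

Sp. viridis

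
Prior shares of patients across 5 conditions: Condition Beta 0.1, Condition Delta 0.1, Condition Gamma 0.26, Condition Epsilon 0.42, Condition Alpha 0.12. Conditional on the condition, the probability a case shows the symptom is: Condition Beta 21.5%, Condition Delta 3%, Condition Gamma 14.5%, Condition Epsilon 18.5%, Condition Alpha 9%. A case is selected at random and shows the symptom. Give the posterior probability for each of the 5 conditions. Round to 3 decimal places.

Condition Beta 0.143, Condition Delta 0.020, Condition Gamma 0.250, Condition Epsilon 0.516, Condition Alpha 0.072

By Bayes' rule, posterior ∝ prior × likelihood:
  Condition Beta: 0.1 × 0.215 = 0.0215
  Condition Delta: 0.1 × 0.03 = 0.003
  Condition Gamma: 0.26 × 0.145 = 0.0377
  Condition Epsilon: 0.42 × 0.185 = 0.0777
  Condition Alpha: 0.12 × 0.09 = 0.0108
Normalizing constant = 0.1507.
P(Condition Beta | symptomatic) = 0.0215/0.1507 ≈ 0.143
P(Condition Delta | symptomatic) = 0.003/0.1507 ≈ 0.020
P(Condition Gamma | symptomatic) = 0.0377/0.1507 ≈ 0.250
P(Condition Epsilon | symptomatic) = 0.0777/0.1507 ≈ 0.516
P(Condition Alpha | symptomatic) = 0.0108/0.1507 ≈ 0.072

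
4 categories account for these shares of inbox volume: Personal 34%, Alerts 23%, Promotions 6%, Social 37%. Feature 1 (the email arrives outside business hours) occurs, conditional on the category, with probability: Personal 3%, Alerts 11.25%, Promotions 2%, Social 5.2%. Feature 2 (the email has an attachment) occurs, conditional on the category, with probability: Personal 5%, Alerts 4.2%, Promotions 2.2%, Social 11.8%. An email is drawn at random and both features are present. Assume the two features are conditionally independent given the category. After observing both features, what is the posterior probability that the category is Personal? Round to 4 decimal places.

Prior × likelihood for each hypothesis:
  Personal: 0.34 × 0.03 × 0.05 = 0.00051
  Alerts: 0.23 × 0.1125 × 0.042 = 0.00108675
  Promotions: 0.06 × 0.02 × 0.022 = 0.0000264
  Social: 0.37 × 0.052 × 0.118 = 0.00227032
Total = 0.00389347.
P(Personal | evidence) = 0.00051 / 0.00389347 ≈ 0.1310.

0.1310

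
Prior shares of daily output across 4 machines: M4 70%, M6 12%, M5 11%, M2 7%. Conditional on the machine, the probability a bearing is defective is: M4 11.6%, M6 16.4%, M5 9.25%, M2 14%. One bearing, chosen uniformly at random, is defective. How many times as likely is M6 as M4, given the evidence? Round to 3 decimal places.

Prior × likelihood for each hypothesis:
  M4: 0.7 × 0.116 = 0.0812
  M6: 0.12 × 0.164 = 0.01968
  M5: 0.11 × 0.0925 = 0.010175
  M2: 0.07 × 0.14 = 0.0098
Sum = 0.120855.
The ratio is 0.01968 / 0.0812 (the normalizer cancels) = 0.242.

0.242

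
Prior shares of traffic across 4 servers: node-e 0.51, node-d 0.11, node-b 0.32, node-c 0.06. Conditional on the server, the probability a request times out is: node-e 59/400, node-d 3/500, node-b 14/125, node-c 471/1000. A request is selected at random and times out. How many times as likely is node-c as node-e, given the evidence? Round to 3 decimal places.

By Bayes' rule, posterior ∝ prior × likelihood:
  node-e: 0.51 × 0.1475 = 0.075225
  node-d: 0.11 × 0.006 = 0.00066
  node-b: 0.32 × 0.112 = 0.03584
  node-c: 0.06 × 0.471 = 0.02826
Normalizing constant = 0.139985.
The ratio is 0.02826 / 0.075225 (the normalizer cancels) = 0.376.

0.376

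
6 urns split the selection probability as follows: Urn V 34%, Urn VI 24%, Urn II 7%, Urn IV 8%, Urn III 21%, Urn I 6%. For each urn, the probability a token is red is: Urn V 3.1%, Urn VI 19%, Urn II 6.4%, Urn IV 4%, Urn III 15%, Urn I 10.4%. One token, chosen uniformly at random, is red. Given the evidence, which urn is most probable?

Urn VI

Prior × likelihood for each hypothesis:
  Urn V: 0.34 × 0.031 = 0.01054
  Urn VI: 0.24 × 0.19 = 0.0456
  Urn II: 0.07 × 0.064 = 0.00448
  Urn IV: 0.08 × 0.04 = 0.0032
  Urn III: 0.21 × 0.15 = 0.0315
  Urn I: 0.06 × 0.104 = 0.00624
Total = 0.10156.
Largest term belongs to Urn VI, so Urn VI is most probable.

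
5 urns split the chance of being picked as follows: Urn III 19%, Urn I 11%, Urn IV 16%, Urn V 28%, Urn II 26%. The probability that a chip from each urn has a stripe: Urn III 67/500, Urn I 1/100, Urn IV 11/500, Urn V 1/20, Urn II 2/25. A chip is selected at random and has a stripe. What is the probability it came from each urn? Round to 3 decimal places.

Prior × likelihood for each hypothesis:
  Urn III: 0.19 × 0.134 = 0.02546
  Urn I: 0.11 × 0.01 = 0.0011
  Urn IV: 0.16 × 0.022 = 0.00352
  Urn V: 0.28 × 0.05 = 0.014
  Urn II: 0.26 × 0.08 = 0.0208
Normalizing constant = 0.06488.
P(Urn III | striped) = 0.02546/0.06488 ≈ 0.392
P(Urn I | striped) = 0.0011/0.06488 ≈ 0.017
P(Urn IV | striped) = 0.00352/0.06488 ≈ 0.054
P(Urn V | striped) = 0.014/0.06488 ≈ 0.216
P(Urn II | striped) = 0.0208/0.06488 ≈ 0.321

Urn III 0.392, Urn I 0.017, Urn IV 0.054, Urn V 0.216, Urn II 0.321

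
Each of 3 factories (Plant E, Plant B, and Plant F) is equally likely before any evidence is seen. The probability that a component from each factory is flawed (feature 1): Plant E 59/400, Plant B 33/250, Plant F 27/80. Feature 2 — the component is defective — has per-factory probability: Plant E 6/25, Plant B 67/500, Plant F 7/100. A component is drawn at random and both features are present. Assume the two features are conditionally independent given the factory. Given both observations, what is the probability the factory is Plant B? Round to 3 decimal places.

Since the prior is uniform, the posterior is proportional to the likelihood:
  Plant E: 0.1475 × 0.24 = 0.0354
  Plant B: 0.132 × 0.134 = 0.017688
  Plant F: 0.3375 × 0.07 = 0.023625
Normalizing constant = 0.076713.
P(Plant B | evidence) = 0.017688 / 0.076713 ≈ 0.231.

0.231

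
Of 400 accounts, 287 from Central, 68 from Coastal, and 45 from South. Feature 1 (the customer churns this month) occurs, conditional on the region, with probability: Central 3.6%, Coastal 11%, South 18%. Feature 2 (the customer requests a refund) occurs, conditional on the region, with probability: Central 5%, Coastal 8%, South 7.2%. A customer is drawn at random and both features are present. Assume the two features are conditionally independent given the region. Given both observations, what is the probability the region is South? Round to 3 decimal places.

Prior × likelihood for each hypothesis:
  Central: 0.7175 × 0.036 × 0.05 = 0.0012915
  Coastal: 0.17 × 0.11 × 0.08 = 0.001496
  South: 0.1125 × 0.18 × 0.072 = 0.001458
Normalizing constant = 0.0042455.
P(South | evidence) = 0.001458 / 0.0042455 ≈ 0.343.

0.343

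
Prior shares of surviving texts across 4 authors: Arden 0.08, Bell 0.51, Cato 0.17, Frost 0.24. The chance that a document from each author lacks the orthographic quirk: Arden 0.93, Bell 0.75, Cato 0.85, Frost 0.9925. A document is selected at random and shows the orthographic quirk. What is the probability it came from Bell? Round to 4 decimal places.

Taking complements, P(quirk | each) = Arden 0.07, Bell 0.25, Cato 0.15, Frost 0.0075.
Prior × likelihood for each hypothesis:
  Arden: 0.08 × 0.07 = 0.0056
  Bell: 0.51 × 0.25 = 0.1275
  Cato: 0.17 × 0.15 = 0.0255
  Frost: 0.24 × 0.0075 = 0.0018
Total = 0.1604.
P(Bell | evidence) = 0.1275 / 0.1604 ≈ 0.7949.

0.7949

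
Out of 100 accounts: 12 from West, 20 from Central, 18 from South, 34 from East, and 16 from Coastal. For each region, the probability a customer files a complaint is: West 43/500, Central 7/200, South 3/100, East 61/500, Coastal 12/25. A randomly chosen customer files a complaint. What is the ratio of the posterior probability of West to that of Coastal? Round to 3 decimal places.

Compute prior × likelihood for every hypothesis:
  West: 0.12 × 0.086 = 0.01032
  Central: 0.2 × 0.035 = 0.007
  South: 0.18 × 0.03 = 0.0054
  East: 0.34 × 0.122 = 0.04148
  Coastal: 0.16 × 0.48 = 0.0768
Sum = 0.141.
The ratio is 0.01032 / 0.0768 (the normalizer cancels) = 0.134.

0.134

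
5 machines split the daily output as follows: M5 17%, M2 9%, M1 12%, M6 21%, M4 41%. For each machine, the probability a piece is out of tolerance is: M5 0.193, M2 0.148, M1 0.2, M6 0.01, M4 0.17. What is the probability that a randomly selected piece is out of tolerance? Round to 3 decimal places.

By Bayes' rule, posterior ∝ prior × likelihood:
  M5: 0.17 × 0.193 = 0.03281
  M2: 0.09 × 0.148 = 0.01332
  M1: 0.12 × 0.2 = 0.024
  M6: 0.21 × 0.01 = 0.0021
  M4: 0.41 × 0.17 = 0.0697
P(oversize) = 0.03281 + 0.01332 + 0.024 + 0.0021 + 0.0697 = 0.14193 → 0.142.

0.142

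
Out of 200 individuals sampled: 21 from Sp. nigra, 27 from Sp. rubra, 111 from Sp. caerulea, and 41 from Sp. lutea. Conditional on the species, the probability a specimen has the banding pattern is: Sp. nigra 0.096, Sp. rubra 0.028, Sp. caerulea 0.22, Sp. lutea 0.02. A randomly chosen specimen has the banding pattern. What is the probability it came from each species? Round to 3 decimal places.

By Bayes' rule, posterior ∝ prior × likelihood:
  Sp. nigra: 0.105 × 0.096 = 0.01008
  Sp. rubra: 0.135 × 0.028 = 0.00378
  Sp. caerulea: 0.555 × 0.22 = 0.1221
  Sp. lutea: 0.205 × 0.02 = 0.0041
Sum = 0.14006.
P(Sp. nigra | banded) = 0.01008/0.14006 ≈ 0.072
P(Sp. rubra | banded) = 0.00378/0.14006 ≈ 0.027
P(Sp. caerulea | banded) = 0.1221/0.14006 ≈ 0.872
P(Sp. lutea | banded) = 0.0041/0.14006 ≈ 0.029

Sp. nigra 0.072, Sp. rubra 0.027, Sp. caerulea 0.872, Sp. lutea 0.029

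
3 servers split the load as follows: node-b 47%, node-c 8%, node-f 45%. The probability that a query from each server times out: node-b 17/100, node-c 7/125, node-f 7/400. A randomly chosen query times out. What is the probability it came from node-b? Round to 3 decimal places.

0.866

By Bayes' rule, posterior ∝ prior × likelihood:
  node-b: 0.47 × 0.17 = 0.0799
  node-c: 0.08 × 0.056 = 0.00448
  node-f: 0.45 × 0.0175 = 0.007875
Total = 0.092255.
P(node-b | evidence) = 0.0799 / 0.092255 ≈ 0.866.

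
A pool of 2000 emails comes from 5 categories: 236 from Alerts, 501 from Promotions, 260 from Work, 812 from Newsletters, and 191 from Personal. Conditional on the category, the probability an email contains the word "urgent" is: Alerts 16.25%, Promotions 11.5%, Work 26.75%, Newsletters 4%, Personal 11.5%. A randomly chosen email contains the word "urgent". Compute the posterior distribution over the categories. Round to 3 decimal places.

Compute prior × likelihood for every hypothesis:
  Alerts: 0.118 × 0.1625 = 0.019175
  Promotions: 0.2505 × 0.115 = 0.0288075
  Work: 0.13 × 0.2675 = 0.034775
  Newsletters: 0.406 × 0.04 = 0.01624
  Personal: 0.0955 × 0.115 = 0.0109825
Sum = 0.10998.
P(Alerts | urgent-flag) = 0.019175/0.10998 ≈ 0.174
P(Promotions | urgent-flag) = 0.0288075/0.10998 ≈ 0.262
P(Work | urgent-flag) = 0.034775/0.10998 ≈ 0.316
P(Newsletters | urgent-flag) = 0.01624/0.10998 ≈ 0.148
P(Personal | urgent-flag) = 0.0109825/0.10998 ≈ 0.100
(Check: 0.174+0.262+0.316+0.148+0.100 = 1.000.)

Alerts 0.174, Promotions 0.262, Work 0.316, Newsletters 0.148, Personal 0.100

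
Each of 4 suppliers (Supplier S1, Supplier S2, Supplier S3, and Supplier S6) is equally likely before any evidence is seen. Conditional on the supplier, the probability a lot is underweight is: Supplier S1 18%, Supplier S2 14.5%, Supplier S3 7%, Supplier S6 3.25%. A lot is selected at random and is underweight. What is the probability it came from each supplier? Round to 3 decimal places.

Supplier S1 0.421, Supplier S2 0.339, Supplier S3 0.164, Supplier S6 0.076

Since the prior is uniform, the posterior is proportional to the likelihood:
  Supplier S1: 0.18
  Supplier S2: 0.145
  Supplier S3: 0.07
  Supplier S6: 0.0325
Normalizing constant = 0.4275.
P(Supplier S1 | underweight) = 0.18/0.4275 ≈ 0.421
P(Supplier S2 | underweight) = 0.145/0.4275 ≈ 0.339
P(Supplier S3 | underweight) = 0.07/0.4275 ≈ 0.164
P(Supplier S6 | underweight) = 0.0325/0.4275 ≈ 0.076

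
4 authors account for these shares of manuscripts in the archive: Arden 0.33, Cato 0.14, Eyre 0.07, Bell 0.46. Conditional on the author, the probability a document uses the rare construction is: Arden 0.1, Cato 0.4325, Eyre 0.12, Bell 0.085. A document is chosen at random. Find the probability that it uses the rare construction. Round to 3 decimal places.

Compute prior × likelihood for every hypothesis:
  Arden: 0.33 × 0.1 = 0.033
  Cato: 0.14 × 0.4325 = 0.06055
  Eyre: 0.07 × 0.12 = 0.0084
  Bell: 0.46 × 0.085 = 0.0391
P(rare-form) = 0.033 + 0.06055 + 0.0084 + 0.0391 = 0.14105 → 0.141.

0.141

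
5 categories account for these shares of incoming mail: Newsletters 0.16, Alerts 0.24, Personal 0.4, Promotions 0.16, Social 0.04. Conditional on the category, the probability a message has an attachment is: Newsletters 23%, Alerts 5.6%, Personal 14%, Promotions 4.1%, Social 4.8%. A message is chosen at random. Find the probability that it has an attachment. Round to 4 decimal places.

Unnormalized posteriors (prior × likelihood):
  Newsletters: 0.16 × 0.23 = 0.0368
  Alerts: 0.24 × 0.056 = 0.01344
  Personal: 0.4 × 0.14 = 0.056
  Promotions: 0.16 × 0.041 = 0.00656
  Social: 0.04 × 0.048 = 0.00192
P(attachment) = 0.0368 + 0.01344 + 0.056 + 0.00656 + 0.00192 = 0.11472 → 0.1147.

0.1147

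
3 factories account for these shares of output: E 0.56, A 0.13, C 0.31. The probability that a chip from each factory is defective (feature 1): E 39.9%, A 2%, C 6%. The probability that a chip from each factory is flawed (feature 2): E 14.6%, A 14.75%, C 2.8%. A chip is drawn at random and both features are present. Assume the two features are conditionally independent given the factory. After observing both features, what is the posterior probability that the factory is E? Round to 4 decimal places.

Unnormalized posteriors (prior × likelihood):
  E: 0.56 × 0.399 × 0.146 = 0.03262224
  A: 0.13 × 0.02 × 0.1475 = 0.0003835
  C: 0.31 × 0.06 × 0.028 = 0.0005208
Total = 0.03352654.
P(E | evidence) = 0.03262224 / 0.03352654 ≈ 0.9730.

0.9730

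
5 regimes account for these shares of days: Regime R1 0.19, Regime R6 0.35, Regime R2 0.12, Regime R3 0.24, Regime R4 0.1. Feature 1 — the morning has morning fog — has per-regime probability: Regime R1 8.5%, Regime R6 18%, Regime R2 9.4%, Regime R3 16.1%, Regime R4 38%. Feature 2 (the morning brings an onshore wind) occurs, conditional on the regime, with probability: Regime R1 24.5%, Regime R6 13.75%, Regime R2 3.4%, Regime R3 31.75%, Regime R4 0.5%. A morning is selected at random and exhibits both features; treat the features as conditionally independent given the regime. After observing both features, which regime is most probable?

By Bayes' rule, posterior ∝ prior × likelihood:
  Regime R1: 0.19 × 0.085 × 0.245 = 0.00395675
  Regime R6: 0.35 × 0.18 × 0.1375 = 0.0086625
  Regime R2: 0.12 × 0.094 × 0.034 = 0.00038352
  Regime R3: 0.24 × 0.161 × 0.3175 = 0.0122682
  Regime R4: 0.1 × 0.38 × 0.005 = 0.00019
Total = 0.02546097.
Largest term belongs to Regime R3, so Regime R3 is most probable.

Regime R3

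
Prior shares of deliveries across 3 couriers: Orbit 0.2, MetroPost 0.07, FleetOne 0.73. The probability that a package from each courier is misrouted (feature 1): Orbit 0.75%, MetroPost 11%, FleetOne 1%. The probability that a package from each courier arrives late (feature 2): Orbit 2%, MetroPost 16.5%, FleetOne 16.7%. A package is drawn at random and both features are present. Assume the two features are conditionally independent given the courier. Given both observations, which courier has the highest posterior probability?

Prior × likelihood for each hypothesis:
  Orbit: 0.2 × 0.0075 × 0.02 = 0.00003
  MetroPost: 0.07 × 0.11 × 0.165 = 0.0012705
  FleetOne: 0.73 × 0.01 × 0.167 = 0.0012191
Total = 0.0025196.
Largest term belongs to MetroPost, so MetroPost is most probable.

MetroPost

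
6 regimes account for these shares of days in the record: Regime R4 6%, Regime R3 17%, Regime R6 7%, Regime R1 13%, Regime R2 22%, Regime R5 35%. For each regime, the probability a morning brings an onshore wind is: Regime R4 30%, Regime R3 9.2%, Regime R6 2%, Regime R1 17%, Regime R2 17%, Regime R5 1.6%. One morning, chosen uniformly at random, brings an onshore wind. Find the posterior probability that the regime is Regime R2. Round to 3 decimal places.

Compute prior × likelihood for every hypothesis:
  Regime R4: 0.06 × 0.3 = 0.018
  Regime R3: 0.17 × 0.092 = 0.01564
  Regime R6: 0.07 × 0.02 = 0.0014
  Regime R1: 0.13 × 0.17 = 0.0221
  Regime R2: 0.22 × 0.17 = 0.0374
  Regime R5: 0.35 × 0.016 = 0.0056
Normalizing constant = 0.10014.
P(Regime R2 | evidence) = 0.0374 / 0.10014 ≈ 0.373.

0.373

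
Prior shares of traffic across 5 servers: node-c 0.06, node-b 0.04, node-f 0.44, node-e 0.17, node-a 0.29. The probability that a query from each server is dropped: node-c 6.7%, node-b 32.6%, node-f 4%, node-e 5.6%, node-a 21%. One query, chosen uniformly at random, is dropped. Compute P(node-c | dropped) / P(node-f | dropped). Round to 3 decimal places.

0.228

By Bayes' rule, posterior ∝ prior × likelihood:
  node-c: 0.06 × 0.067 = 0.00402
  node-b: 0.04 × 0.326 = 0.01304
  node-f: 0.44 × 0.04 = 0.0176
  node-e: 0.17 × 0.056 = 0.00952
  node-a: 0.29 × 0.21 = 0.0609
Total = 0.10508.
The ratio is 0.00402 / 0.0176 (the normalizer cancels) = 0.228.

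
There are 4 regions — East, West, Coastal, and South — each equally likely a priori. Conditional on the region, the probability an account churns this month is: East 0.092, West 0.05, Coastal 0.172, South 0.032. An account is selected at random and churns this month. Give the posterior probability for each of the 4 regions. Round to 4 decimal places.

Since the prior is uniform, the posterior is proportional to the likelihood:
  East: 0.092
  West: 0.05
  Coastal: 0.172
  South: 0.032
Total = 0.346.
P(East | churn) = 0.092/0.346 ≈ 0.2659
P(West | churn) = 0.05/0.346 ≈ 0.1445
P(Coastal | churn) = 0.172/0.346 ≈ 0.4971
P(South | churn) = 0.032/0.346 ≈ 0.0925

East 0.2659, West 0.1445, Coastal 0.4971, South 0.0925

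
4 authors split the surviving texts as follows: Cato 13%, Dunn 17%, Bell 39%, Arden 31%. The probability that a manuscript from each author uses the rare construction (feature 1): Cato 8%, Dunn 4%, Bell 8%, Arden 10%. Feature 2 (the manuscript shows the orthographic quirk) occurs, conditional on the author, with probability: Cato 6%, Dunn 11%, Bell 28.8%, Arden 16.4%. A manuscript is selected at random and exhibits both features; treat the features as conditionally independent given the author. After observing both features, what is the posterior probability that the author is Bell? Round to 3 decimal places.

Prior × likelihood for each hypothesis:
  Cato: 0.13 × 0.08 × 0.06 = 0.000624
  Dunn: 0.17 × 0.04 × 0.11 = 0.000748
  Bell: 0.39 × 0.08 × 0.288 = 0.0089856
  Arden: 0.31 × 0.1 × 0.164 = 0.005084
Sum = 0.0154416.
P(Bell | evidence) = 0.0089856 / 0.0154416 ≈ 0.582.

0.582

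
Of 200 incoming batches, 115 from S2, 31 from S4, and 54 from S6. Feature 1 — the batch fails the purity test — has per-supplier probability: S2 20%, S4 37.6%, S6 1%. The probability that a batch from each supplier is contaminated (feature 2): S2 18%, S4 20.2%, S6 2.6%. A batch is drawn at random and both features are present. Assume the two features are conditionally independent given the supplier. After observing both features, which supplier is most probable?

S2

Unnormalized posteriors (prior × likelihood):
  S2: 0.575 × 0.2 × 0.18 = 0.0207
  S4: 0.155 × 0.376 × 0.202 = 0.01177256
  S6: 0.27 × 0.01 × 0.026 = 0.0000702
Normalizing constant = 0.03254276.
Largest term belongs to S2, so S2 is most probable.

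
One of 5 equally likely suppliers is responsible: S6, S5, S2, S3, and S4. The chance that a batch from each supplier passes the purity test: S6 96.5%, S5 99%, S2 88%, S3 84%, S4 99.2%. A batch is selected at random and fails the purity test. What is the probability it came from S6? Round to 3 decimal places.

Taking complements, P(off-spec | each) = S6 0.035, S5 0.01, S2 0.12, S3 0.16, S4 0.008.
Since the prior is uniform, the posterior is proportional to the likelihood:
  S6: 0.035
  S5: 0.01
  S2: 0.12
  S3: 0.16
  S4: 0.008
Total = 0.333.
P(S6 | evidence) = 0.035 / 0.333 ≈ 0.105.

0.105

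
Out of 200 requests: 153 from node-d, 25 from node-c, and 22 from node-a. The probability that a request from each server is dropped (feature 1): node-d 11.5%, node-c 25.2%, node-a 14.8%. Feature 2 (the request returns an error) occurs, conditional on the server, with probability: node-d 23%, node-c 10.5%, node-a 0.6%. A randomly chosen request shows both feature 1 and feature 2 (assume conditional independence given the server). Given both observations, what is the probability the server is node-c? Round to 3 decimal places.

0.140

By Bayes' rule, posterior ∝ prior × likelihood:
  node-d: 0.765 × 0.115 × 0.23 = 0.02023425
  node-c: 0.125 × 0.252 × 0.105 = 0.0033075
  node-a: 0.11 × 0.148 × 0.006 = 0.00009768
Normalizing constant = 0.02363943.
P(node-c | evidence) = 0.0033075 / 0.02363943 ≈ 0.140.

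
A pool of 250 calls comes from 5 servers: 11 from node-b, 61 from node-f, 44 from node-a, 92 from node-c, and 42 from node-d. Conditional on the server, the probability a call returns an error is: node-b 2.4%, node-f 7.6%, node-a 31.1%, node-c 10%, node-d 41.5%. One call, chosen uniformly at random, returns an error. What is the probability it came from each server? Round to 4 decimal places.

Prior × likelihood for each hypothesis:
  node-b: 0.044 × 0.024 = 0.001056
  node-f: 0.244 × 0.076 = 0.018544
  node-a: 0.176 × 0.311 = 0.054736
  node-c: 0.368 × 0.1 = 0.0368
  node-d: 0.168 × 0.415 = 0.06972
Normalizing constant = 0.180856.
P(node-b | error) = 0.001056/0.180856 ≈ 0.0058
P(node-f | error) = 0.018544/0.180856 ≈ 0.1025
P(node-a | error) = 0.054736/0.180856 ≈ 0.3026
P(node-c | error) = 0.0368/0.180856 ≈ 0.2035
P(node-d | error) = 0.06972/0.180856 ≈ 0.3855

node-b 0.0058, node-f 0.1025, node-a 0.3026, node-c 0.2035, node-d 0.3855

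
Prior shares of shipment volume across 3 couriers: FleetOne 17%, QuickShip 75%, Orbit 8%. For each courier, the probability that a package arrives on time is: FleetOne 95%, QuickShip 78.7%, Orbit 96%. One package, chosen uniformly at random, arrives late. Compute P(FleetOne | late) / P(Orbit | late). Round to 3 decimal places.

2.656

Taking complements, P(late | each) = FleetOne 0.05, QuickShip 0.213, Orbit 0.04.
Compute prior × likelihood for every hypothesis:
  FleetOne: 0.17 × 0.05 = 0.0085
  QuickShip: 0.75 × 0.213 = 0.15975
  Orbit: 0.08 × 0.04 = 0.0032
Sum = 0.17145.
The ratio is 0.0085 / 0.0032 (the normalizer cancels) = 2.656.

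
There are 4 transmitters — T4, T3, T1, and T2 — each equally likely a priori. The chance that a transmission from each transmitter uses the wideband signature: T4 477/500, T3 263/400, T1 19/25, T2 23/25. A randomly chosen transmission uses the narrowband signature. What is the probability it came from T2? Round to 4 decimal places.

0.1129

Taking complements, P(narrowband | each) = T4 0.046, T3 0.3425, T1 0.24, T2 0.08.
Since the prior is uniform, the posterior is proportional to the likelihood:
  T4: 0.046
  T3: 0.3425
  T1: 0.24
  T2: 0.08
Total = 0.7085.
P(T2 | evidence) = 0.08 / 0.7085 ≈ 0.1129.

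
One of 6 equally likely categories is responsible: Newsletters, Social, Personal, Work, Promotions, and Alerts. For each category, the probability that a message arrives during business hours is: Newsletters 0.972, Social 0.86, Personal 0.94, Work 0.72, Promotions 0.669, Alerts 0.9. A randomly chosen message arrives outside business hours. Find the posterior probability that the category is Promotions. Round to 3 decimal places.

0.353

Taking complements, P(off-hours | each) = Newsletters 0.028, Social 0.14, Personal 0.06, Work 0.28, Promotions 0.331, Alerts 0.1.
Since the prior is uniform, the posterior is proportional to the likelihood:
  Newsletters: 0.028
  Social: 0.14
  Personal: 0.06
  Work: 0.28
  Promotions: 0.331
  Alerts: 0.1
Total = 0.939.
P(Promotions | evidence) = 0.331 / 0.939 ≈ 0.353.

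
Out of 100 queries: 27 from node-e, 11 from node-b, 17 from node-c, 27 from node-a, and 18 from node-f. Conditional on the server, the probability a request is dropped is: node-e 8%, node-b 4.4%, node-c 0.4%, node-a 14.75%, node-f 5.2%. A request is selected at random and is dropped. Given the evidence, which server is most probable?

node-a

Compute prior × likelihood for every hypothesis:
  node-e: 0.27 × 0.08 = 0.0216
  node-b: 0.11 × 0.044 = 0.00484
  node-c: 0.17 × 0.004 = 0.00068
  node-a: 0.27 × 0.1475 = 0.039825
  node-f: 0.18 × 0.052 = 0.00936
Normalizing constant = 0.076305.
Largest term belongs to node-a, so node-a is most probable.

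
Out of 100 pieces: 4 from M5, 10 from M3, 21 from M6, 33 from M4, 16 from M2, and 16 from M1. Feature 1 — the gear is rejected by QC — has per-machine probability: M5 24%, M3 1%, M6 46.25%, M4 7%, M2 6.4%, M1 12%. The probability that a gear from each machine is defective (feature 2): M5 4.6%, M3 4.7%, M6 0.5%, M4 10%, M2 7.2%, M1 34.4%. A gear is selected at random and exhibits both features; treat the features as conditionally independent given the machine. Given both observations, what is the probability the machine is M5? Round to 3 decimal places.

0.042

By Bayes' rule, posterior ∝ prior × likelihood:
  M5: 0.04 × 0.24 × 0.046 = 0.0004416
  M3: 0.1 × 0.01 × 0.047 = 0.000047
  M6: 0.21 × 0.4625 × 0.005 = 0.000485625
  M4: 0.33 × 0.07 × 0.1 = 0.00231
  M2: 0.16 × 0.064 × 0.072 = 0.00073728
  M1: 0.16 × 0.12 × 0.344 = 0.0066048
Normalizing constant = 0.010626305.
P(M5 | evidence) = 0.0004416 / 0.010626305 ≈ 0.042.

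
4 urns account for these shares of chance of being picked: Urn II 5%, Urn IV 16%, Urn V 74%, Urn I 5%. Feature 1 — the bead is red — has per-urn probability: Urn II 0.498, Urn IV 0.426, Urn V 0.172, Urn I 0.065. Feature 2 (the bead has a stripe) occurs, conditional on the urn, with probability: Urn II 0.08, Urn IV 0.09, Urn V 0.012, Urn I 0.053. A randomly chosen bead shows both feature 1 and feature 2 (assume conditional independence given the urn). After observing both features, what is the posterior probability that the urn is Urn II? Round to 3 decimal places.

0.203

Unnormalized posteriors (prior × likelihood):
  Urn II: 0.05 × 0.498 × 0.08 = 0.001992
  Urn IV: 0.16 × 0.426 × 0.09 = 0.0061344
  Urn V: 0.74 × 0.172 × 0.012 = 0.00152736
  Urn I: 0.05 × 0.065 × 0.053 = 0.00017225
Sum = 0.00982601.
P(Urn II | evidence) = 0.001992 / 0.00982601 ≈ 0.203.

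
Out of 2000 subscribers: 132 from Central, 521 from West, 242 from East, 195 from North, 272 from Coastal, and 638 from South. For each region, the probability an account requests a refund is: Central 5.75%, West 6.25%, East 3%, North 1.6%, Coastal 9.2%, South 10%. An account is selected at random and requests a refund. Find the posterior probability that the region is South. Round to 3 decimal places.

0.458

Unnormalized posteriors (prior × likelihood):
  Central: 0.066 × 0.0575 = 0.003795
  West: 0.2605 × 0.0625 = 0.01628125
  East: 0.121 × 0.03 = 0.00363
  North: 0.0975 × 0.016 = 0.00156
  Coastal: 0.136 × 0.092 = 0.012512
  South: 0.319 × 0.1 = 0.0319
Total = 0.06967825.
P(South | evidence) = 0.0319 / 0.06967825 ≈ 0.458.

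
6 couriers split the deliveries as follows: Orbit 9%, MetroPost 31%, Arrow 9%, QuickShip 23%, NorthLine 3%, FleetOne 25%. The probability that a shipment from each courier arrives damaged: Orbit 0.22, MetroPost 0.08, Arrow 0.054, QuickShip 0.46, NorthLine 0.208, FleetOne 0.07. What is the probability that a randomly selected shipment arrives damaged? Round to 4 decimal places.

0.1790

Prior × likelihood for each hypothesis:
  Orbit: 0.09 × 0.22 = 0.0198
  MetroPost: 0.31 × 0.08 = 0.0248
  Arrow: 0.09 × 0.054 = 0.00486
  QuickShip: 0.23 × 0.46 = 0.1058
  NorthLine: 0.03 × 0.208 = 0.00624
  FleetOne: 0.25 × 0.07 = 0.0175
P(damaged) = 0.0198 + 0.0248 + 0.00486 + 0.1058 + 0.00624 + 0.0175 = 0.179 → 0.1790.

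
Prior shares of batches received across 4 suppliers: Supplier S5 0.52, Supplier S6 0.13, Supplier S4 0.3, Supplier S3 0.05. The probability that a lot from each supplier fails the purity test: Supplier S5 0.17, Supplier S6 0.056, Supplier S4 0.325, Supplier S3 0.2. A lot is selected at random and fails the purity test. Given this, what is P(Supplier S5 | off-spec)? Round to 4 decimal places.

0.4351

By Bayes' rule, posterior ∝ prior × likelihood:
  Supplier S5: 0.52 × 0.17 = 0.0884
  Supplier S6: 0.13 × 0.056 = 0.00728
  Supplier S4: 0.3 × 0.325 = 0.0975
  Supplier S3: 0.05 × 0.2 = 0.01
Total = 0.20318.
P(Supplier S5 | evidence) = 0.0884 / 0.20318 ≈ 0.4351.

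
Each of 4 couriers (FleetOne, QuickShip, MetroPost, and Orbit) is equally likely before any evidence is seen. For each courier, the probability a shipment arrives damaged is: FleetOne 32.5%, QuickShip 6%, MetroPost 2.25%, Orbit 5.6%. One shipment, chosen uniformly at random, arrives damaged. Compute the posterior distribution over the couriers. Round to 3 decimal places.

FleetOne 0.701, QuickShip 0.129, MetroPost 0.049, Orbit 0.121

With a uniform prior (1/4 each), posterior ∝ likelihood:
  FleetOne: 0.325
  QuickShip: 0.06
  MetroPost: 0.0225
  Orbit: 0.056
Sum = 0.4635.
P(FleetOne | damaged) = 0.325/0.4635 ≈ 0.701
P(QuickShip | damaged) = 0.06/0.4635 ≈ 0.129
P(MetroPost | damaged) = 0.0225/0.4635 ≈ 0.049
P(Orbit | damaged) = 0.056/0.4635 ≈ 0.121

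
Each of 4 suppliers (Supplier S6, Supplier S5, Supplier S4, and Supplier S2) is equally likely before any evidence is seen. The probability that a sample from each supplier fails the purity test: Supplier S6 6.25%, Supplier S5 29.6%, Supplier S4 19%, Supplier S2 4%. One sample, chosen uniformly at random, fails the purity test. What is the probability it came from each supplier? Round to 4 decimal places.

Since the prior is uniform, the posterior is proportional to the likelihood:
  Supplier S6: 0.0625
  Supplier S5: 0.296
  Supplier S4: 0.19
  Supplier S2: 0.04
Normalizing constant = 0.5885.
P(Supplier S6 | off-spec) = 0.0625/0.5885 ≈ 0.1062
P(Supplier S5 | off-spec) = 0.296/0.5885 ≈ 0.5030
P(Supplier S4 | off-spec) = 0.19/0.5885 ≈ 0.3229
P(Supplier S2 | off-spec) = 0.04/0.5885 ≈ 0.0680
(Check: 0.1062+0.5030+0.3229+0.0680 = 1.0001.)

Supplier S6 0.1062, Supplier S5 0.5030, Supplier S4 0.3229, Supplier S2 0.0680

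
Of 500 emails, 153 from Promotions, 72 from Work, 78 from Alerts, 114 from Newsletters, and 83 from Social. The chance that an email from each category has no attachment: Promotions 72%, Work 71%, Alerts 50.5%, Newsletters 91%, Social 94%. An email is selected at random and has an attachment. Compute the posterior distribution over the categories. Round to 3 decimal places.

Promotions 0.364, Work 0.178, Alerts 0.328, Newsletters 0.087, Social 0.042

Taking complements, P(attachment | each) = Promotions 0.28, Work 0.29, Alerts 0.495, Newsletters 0.09, Social 0.06.
Compute prior × likelihood for every hypothesis:
  Promotions: 0.306 × 0.28 = 0.08568
  Work: 0.144 × 0.29 = 0.04176
  Alerts: 0.156 × 0.495 = 0.07722
  Newsletters: 0.228 × 0.09 = 0.02052
  Social: 0.166 × 0.06 = 0.00996
Normalizing constant = 0.23514.
P(Promotions | attachment) = 0.08568/0.23514 ≈ 0.364
P(Work | attachment) = 0.04176/0.23514 ≈ 0.178
P(Alerts | attachment) = 0.07722/0.23514 ≈ 0.328
P(Newsletters | attachment) = 0.02052/0.23514 ≈ 0.087
P(Social | attachment) = 0.00996/0.23514 ≈ 0.042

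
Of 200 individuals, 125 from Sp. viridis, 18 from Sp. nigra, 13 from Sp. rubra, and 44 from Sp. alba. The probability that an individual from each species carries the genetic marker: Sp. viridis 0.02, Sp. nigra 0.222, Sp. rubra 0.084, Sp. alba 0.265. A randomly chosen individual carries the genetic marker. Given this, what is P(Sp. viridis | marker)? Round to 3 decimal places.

0.130

Unnormalized posteriors (prior × likelihood):
  Sp. viridis: 0.625 × 0.02 = 0.0125
  Sp. nigra: 0.09 × 0.222 = 0.01998
  Sp. rubra: 0.065 × 0.084 = 0.00546
  Sp. alba: 0.22 × 0.265 = 0.0583
Total = 0.09624.
P(Sp. viridis | evidence) = 0.0125 / 0.09624 ≈ 0.130.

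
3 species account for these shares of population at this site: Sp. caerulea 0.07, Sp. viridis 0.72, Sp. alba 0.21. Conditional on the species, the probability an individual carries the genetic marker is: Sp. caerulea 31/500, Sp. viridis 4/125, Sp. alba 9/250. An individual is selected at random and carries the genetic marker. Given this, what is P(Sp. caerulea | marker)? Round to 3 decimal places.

Prior × likelihood for each hypothesis:
  Sp. caerulea: 0.07 × 0.062 = 0.00434
  Sp. viridis: 0.72 × 0.032 = 0.02304
  Sp. alba: 0.21 × 0.036 = 0.00756
Sum = 0.03494.
P(Sp. caerulea | evidence) = 0.00434 / 0.03494 ≈ 0.124.

0.124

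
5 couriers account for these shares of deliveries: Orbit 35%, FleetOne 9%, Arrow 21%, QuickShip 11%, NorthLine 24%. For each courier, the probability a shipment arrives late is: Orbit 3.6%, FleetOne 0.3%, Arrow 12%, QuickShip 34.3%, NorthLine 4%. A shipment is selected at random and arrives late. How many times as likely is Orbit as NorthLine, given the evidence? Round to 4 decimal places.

Compute prior × likelihood for every hypothesis:
  Orbit: 0.35 × 0.036 = 0.0126
  FleetOne: 0.09 × 0.003 = 0.00027
  Arrow: 0.21 × 0.12 = 0.0252
  QuickShip: 0.11 × 0.343 = 0.03773
  NorthLine: 0.24 × 0.04 = 0.0096
Normalizing constant = 0.0854.
The ratio is 0.0126 / 0.0096 (the normalizer cancels) = 1.3125.

1.3125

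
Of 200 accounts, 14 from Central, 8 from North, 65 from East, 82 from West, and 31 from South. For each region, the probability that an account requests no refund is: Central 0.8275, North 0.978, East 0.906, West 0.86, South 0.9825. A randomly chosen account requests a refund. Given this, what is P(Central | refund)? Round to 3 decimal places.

0.117

Taking complements, P(refund | each) = Central 0.1725, North 0.022, East 0.094, West 0.14, South 0.0175.
Compute prior × likelihood for every hypothesis:
  Central: 0.07 × 0.1725 = 0.012075
  North: 0.04 × 0.022 = 0.00088
  East: 0.325 × 0.094 = 0.03055
  West: 0.41 × 0.14 = 0.0574
  South: 0.155 × 0.0175 = 0.0027125
Normalizing constant = 0.1036175.
P(Central | evidence) = 0.012075 / 0.1036175 ≈ 0.117.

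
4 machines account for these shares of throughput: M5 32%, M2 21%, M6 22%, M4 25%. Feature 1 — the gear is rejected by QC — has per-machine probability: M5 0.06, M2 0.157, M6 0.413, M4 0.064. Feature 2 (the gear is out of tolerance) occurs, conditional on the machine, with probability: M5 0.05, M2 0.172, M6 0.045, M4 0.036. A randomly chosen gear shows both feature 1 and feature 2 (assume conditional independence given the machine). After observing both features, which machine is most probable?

M2

Compute prior × likelihood for every hypothesis:
  M5: 0.32 × 0.06 × 0.05 = 0.00096
  M2: 0.21 × 0.157 × 0.172 = 0.00567084
  M6: 0.22 × 0.413 × 0.045 = 0.0040887
  M4: 0.25 × 0.064 × 0.036 = 0.000576
Normalizing constant = 0.01129554.
Largest term belongs to M2, so M2 is most probable.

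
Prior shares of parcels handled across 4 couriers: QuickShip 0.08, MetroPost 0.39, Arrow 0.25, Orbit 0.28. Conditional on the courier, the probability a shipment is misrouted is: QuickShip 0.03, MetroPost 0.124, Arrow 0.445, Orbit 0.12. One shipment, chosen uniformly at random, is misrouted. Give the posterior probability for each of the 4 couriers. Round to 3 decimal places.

By Bayes' rule, posterior ∝ prior × likelihood:
  QuickShip: 0.08 × 0.03 = 0.0024
  MetroPost: 0.39 × 0.124 = 0.04836
  Arrow: 0.25 × 0.445 = 0.11125
  Orbit: 0.28 × 0.12 = 0.0336
Normalizing constant = 0.19561.
P(QuickShip | misrouted) = 0.0024/0.19561 ≈ 0.012
P(MetroPost | misrouted) = 0.04836/0.19561 ≈ 0.247
P(Arrow | misrouted) = 0.11125/0.19561 ≈ 0.569
P(Orbit | misrouted) = 0.0336/0.19561 ≈ 0.172

QuickShip 0.012, MetroPost 0.247, Arrow 0.569, Orbit 0.172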